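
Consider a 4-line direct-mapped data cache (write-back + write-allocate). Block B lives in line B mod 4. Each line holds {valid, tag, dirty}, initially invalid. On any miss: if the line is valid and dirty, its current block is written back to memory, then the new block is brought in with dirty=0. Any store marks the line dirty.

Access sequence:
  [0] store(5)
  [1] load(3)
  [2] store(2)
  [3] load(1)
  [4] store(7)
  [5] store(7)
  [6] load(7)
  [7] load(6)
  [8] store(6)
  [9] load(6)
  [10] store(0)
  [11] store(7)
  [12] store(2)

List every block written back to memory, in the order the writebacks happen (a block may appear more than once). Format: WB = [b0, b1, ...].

WB = [5, 2, 6]

0: W B5 -> L1 miss  d=D]
1: R B3 -> L3 miss  d=-]
2: W B2 -> L2 miss  d=D]
3: R B1 -> L1 miss wb->B5  d=-]
4: W B7 -> L3 miss  d=D]
5: W B7 -> L3 hit  d=D]
6: R B7 -> L3 hit  d=D]
7: R B6 -> L2 miss wb->B2  d=-]
8: W B6 -> L2 hit  d=D]
9: R B6 -> L2 hit  d=D]
10: W B0 -> L0 miss  d=D]
11: W B7 -> L3 hit  d=D]
12: W B2 -> L2 miss wb->B6  d=D]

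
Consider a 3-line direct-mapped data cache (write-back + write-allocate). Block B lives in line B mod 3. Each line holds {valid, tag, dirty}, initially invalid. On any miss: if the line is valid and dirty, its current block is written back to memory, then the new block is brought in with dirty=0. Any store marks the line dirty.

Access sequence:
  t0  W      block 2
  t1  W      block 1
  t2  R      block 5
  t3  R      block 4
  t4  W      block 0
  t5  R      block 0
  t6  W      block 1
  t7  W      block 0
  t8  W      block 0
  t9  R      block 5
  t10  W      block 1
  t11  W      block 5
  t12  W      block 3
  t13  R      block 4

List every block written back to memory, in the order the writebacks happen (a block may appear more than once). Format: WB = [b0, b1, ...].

WB = [2, 1, 0, 1]

0: W B2 -> L2 miss  d=D]
1: W B1 -> L1 miss  d=D]
2: R B5 -> L2 miss wb->B2  d=-]
3: R B4 -> L1 miss wb->B1  d=-]
4: W B0 -> L0 miss  d=D]
5: R B0 -> L0 hit  d=D]
6: W B1 -> L1 miss  d=D]
7: W B0 -> L0 hit  d=D]
8: W B0 -> L0 hit  d=D]
9: R B5 -> L2 hit  d=-]
10: W B1 -> L1 hit  d=D]
11: W B5 -> L2 hit  d=D]
12: W B3 -> L0 miss wb->B0  d=D]
13: R B4 -> L1 miss wb->B1  d=-]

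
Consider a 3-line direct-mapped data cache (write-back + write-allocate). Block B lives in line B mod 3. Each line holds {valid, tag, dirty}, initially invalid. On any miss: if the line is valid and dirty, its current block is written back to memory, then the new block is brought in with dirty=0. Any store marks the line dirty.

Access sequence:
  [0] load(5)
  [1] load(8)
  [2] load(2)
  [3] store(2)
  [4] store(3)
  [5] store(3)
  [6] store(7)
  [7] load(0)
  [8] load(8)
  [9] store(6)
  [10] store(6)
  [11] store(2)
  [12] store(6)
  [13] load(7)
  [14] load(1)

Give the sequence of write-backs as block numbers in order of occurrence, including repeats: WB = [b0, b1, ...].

WB = [3, 2, 7]

0: R B5 → L2 miss [-]
1: R B8 → L2 miss [-]
2: R B2 → L2 miss [-]
3: W B2 → L2 hit [D]
4: W B3 → L0 miss [D]
5: W B3 → L0 hit [D]
6: W B7 → L1 miss [D]
7: R B0 → L0 miss wb→B3 [-]
8: R B8 → L2 miss wb→B2 [-]
9: W B6 → L0 miss [D]
10: W B6 → L0 hit [D]
11: W B2 → L2 miss [D]
12: W B6 → L0 hit [D]
13: R B7 → L1 hit [D]
14: R B1 → L1 miss wb→B7 [-]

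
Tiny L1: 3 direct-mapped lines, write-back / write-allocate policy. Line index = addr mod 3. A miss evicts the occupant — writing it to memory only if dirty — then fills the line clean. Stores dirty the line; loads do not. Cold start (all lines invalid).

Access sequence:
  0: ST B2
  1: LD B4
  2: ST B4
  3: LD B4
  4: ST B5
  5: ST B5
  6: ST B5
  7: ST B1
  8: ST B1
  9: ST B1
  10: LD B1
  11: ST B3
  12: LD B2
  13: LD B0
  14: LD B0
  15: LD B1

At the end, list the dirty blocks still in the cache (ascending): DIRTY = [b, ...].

  0 | W B2 → L2 miss [D]
  1 | R B4 → L1 miss [-]
  2 | W B4 → L1 hit [D]
  3 | R B4 → L1 hit [D]
  4 | W B5 → L2 miss wb→B2 [D]
  5 | W B5 → L2 hit [D]
  6 | W B5 → L2 hit [D]
  7 | W B1 → L1 miss wb→B4 [D]
  8 | W B1 → L1 hit [D]
  9 | W B1 → L1 hit [D]
  10 | R B1 → L1 hit [D]
  11 | W B3 → L0 miss [D]
  12 | R B2 → L2 miss wb→B5 [-]
  13 | R B0 → L0 miss wb→B3 [-]
  14 | R B0 → L0 hit [-]
  15 | R B1 → L1 hit [D]

DIRTY = [1]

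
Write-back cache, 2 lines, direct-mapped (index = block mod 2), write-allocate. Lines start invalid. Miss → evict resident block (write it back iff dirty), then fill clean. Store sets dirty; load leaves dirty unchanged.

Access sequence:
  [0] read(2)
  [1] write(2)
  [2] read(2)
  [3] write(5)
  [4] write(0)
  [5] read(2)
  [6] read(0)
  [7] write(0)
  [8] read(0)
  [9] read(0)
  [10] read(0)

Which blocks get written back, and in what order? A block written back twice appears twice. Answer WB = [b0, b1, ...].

WB = [2, 0]

  0 | R B2 → L0 miss [-]
  1 | W B2 → L0 hit [D]
  2 | R B2 → L0 hit [D]
  3 | W B5 → L1 miss [D]
  4 | W B0 → L0 miss wb→B2 [D]
  5 | R B2 → L0 miss wb→B0 [-]
  6 | R B0 → L0 miss [-]
  7 | W B0 → L0 hit [D]
  8 | R B0 → L0 hit [D]
  9 | R B0 → L0 hit [D]
  10 | R B0 → L0 hit [D]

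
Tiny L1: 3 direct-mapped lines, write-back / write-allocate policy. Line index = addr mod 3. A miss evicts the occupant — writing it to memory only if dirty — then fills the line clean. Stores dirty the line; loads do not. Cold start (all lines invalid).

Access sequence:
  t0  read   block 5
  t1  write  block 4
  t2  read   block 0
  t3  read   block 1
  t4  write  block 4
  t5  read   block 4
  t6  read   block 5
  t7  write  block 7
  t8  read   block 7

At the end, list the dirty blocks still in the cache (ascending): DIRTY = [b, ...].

0: R B5 → L2 miss [-]
1: W B4 → L1 miss [D]
2: R B0 → L0 miss [-]
3: R B1 → L1 miss wb→B4 [-]
4: W B4 → L1 miss [D]
5: R B4 → L1 hit [D]
6: R B5 → L2 hit [-]
7: W B7 → L1 miss wb→B4 [D]
8: R B7 → L1 hit [D]

DIRTY = [7]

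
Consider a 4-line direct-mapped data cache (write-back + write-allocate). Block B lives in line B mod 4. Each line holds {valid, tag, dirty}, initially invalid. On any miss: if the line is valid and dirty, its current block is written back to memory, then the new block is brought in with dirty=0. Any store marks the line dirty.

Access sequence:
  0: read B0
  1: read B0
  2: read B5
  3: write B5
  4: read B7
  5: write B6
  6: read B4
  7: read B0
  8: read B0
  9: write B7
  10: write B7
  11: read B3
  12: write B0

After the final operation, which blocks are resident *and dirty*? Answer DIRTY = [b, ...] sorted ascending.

DIRTY = [0, 5, 6]

  0 | R B0 → L0 miss [-]
  1 | R B0 → L0 hit [-]
  2 | R B5 → L1 miss [-]
  3 | W B5 → L1 hit [D]
  4 | R B7 → L3 miss [-]
  5 | W B6 → L2 miss [D]
  6 | R B4 → L0 miss [-]
  7 | R B0 → L0 miss [-]
  8 | R B0 → L0 hit [-]
  9 | W B7 → L3 hit [D]
  10 | W B7 → L3 hit [D]
  11 | R B3 → L3 miss wb→B7 [-]
  12 | W B0 → L0 hit [D]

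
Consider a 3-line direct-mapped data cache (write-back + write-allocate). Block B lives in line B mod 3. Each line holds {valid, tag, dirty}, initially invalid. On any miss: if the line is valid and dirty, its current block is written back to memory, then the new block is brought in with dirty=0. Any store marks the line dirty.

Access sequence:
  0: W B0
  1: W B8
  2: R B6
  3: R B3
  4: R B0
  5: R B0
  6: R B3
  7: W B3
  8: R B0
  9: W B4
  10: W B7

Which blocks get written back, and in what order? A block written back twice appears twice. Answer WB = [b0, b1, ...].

WB = [0, 3, 4]

  0 | W B0 → L0 miss [D]
  1 | W B8 → L2 miss [D]
  2 | R B6 → L0 miss wb→B0 [-]
  3 | R B3 → L0 miss [-]
  4 | R B0 → L0 miss [-]
  5 | R B0 → L0 hit [-]
  6 | R B3 → L0 miss [-]
  7 | W B3 → L0 hit [D]
  8 | R B0 → L0 miss wb→B3 [-]
  9 | W B4 → L1 miss [D]
  10 | W B7 → L1 miss wb→B4 [D]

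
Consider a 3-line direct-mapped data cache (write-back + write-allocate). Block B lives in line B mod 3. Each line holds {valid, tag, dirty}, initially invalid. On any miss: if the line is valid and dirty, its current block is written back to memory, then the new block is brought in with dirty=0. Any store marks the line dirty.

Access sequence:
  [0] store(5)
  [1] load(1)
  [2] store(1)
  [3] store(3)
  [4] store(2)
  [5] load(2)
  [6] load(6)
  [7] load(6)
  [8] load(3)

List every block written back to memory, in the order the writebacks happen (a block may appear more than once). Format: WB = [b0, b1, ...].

WB = [5, 3]

0: W B5 → L2 miss [D]
1: R B1 → L1 miss [-]
2: W B1 → L1 hit [D]
3: W B3 → L0 miss [D]
4: W B2 → L2 miss wb→B5 [D]
5: R B2 → L2 hit [D]
6: R B6 → L0 miss wb→B3 [-]
7: R B6 → L0 hit [-]
8: R B3 → L0 miss [-]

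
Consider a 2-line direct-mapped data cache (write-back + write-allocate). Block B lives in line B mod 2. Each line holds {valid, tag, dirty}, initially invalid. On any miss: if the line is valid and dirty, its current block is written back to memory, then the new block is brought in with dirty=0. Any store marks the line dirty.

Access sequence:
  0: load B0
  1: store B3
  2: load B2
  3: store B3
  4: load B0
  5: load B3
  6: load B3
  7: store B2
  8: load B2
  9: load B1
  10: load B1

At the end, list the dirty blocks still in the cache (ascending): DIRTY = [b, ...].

  0 | R B0 → L0 miss [-]
  1 | W B3 → L1 miss [D]
  2 | R B2 → L0 miss [-]
  3 | W B3 → L1 hit [D]
  4 | R B0 → L0 miss [-]
  5 | R B3 → L1 hit [D]
  6 | R B3 → L1 hit [D]
  7 | W B2 → L0 miss [D]
  8 | R B2 → L0 hit [D]
  9 | R B1 → L1 miss wb→B3 [-]
  10 | R B1 → L1 hit [-]

DIRTY = [2]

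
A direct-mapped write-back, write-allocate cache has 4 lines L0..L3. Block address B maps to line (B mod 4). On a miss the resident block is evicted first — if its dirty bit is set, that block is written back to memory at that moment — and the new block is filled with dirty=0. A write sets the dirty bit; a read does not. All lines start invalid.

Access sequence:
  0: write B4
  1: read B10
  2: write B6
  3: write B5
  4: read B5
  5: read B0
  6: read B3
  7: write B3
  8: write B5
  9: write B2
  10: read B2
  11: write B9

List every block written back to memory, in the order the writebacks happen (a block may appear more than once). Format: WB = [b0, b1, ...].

  0 | W B4 → L0 miss [D]
  1 | R B10 → L2 miss [-]
  2 | W B6 → L2 miss [D]
  3 | W B5 → L1 miss [D]
  4 | R B5 → L1 hit [D]
  5 | R B0 → L0 miss wb→B4 [-]
  6 | R B3 → L3 miss [-]
  7 | W B3 → L3 hit [D]
  8 | W B5 → L1 hit [D]
  9 | W B2 → L2 miss wb→B6 [D]
  10 | R B2 → L2 hit [D]
  11 | W B9 → L1 miss wb→B5 [D]

WB = [4, 6, 5]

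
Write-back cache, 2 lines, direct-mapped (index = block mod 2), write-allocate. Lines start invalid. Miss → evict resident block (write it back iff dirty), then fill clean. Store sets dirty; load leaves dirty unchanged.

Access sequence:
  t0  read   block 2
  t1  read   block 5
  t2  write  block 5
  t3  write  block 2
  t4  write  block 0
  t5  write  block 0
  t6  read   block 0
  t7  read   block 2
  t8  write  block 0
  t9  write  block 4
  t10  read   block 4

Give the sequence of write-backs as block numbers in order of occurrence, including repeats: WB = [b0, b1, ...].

  0 | R B2 → L0 miss [-]
  1 | R B5 → L1 miss [-]
  2 | W B5 → L1 hit [D]
  3 | W B2 → L0 hit [D]
  4 | W B0 → L0 miss wb→B2 [D]
  5 | W B0 → L0 hit [D]
  6 | R B0 → L0 hit [D]
  7 | R B2 → L0 miss wb→B0 [-]
  8 | W B0 → L0 miss [D]
  9 | W B4 → L0 miss wb→B0 [D]
  10 | R B4 → L0 hit [D]

WB = [2, 0, 0]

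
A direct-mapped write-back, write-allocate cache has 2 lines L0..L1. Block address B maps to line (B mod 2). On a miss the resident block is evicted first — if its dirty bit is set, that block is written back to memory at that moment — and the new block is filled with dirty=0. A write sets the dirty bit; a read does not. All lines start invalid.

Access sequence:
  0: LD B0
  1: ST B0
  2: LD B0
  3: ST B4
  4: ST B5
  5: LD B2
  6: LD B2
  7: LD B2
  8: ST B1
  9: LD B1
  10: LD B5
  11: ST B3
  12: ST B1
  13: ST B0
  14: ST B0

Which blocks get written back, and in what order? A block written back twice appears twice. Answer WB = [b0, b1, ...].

  0 | R B0 → L0 miss [-]
  1 | W B0 → L0 hit [D]
  2 | R B0 → L0 hit [D]
  3 | W B4 → L0 miss wb→B0 [D]
  4 | W B5 → L1 miss [D]
  5 | R B2 → L0 miss wb→B4 [-]
  6 | R B2 → L0 hit [-]
  7 | R B2 → L0 hit [-]
  8 | W B1 → L1 miss wb→B5 [D]
  9 | R B1 → L1 hit [D]
  10 | R B5 → L1 miss wb→B1 [-]
  11 | W B3 → L1 miss [D]
  12 | W B1 → L1 miss wb→B3 [D]
  13 | W B0 → L0 miss [D]
  14 | W B0 → L0 hit [D]

WB = [0, 4, 5, 1, 3]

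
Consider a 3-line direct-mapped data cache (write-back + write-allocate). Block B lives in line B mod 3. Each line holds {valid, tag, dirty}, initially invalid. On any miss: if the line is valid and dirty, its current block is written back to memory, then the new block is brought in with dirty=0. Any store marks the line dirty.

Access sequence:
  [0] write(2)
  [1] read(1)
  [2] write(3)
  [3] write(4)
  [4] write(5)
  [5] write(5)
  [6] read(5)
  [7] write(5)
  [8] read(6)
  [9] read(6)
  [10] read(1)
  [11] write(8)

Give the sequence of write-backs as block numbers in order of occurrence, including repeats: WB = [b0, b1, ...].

0: W B2 → L2 miss [D]
1: R B1 → L1 miss [-]
2: W B3 → L0 miss [D]
3: W B4 → L1 miss [D]
4: W B5 → L2 miss wb→B2 [D]
5: W B5 → L2 hit [D]
6: R B5 → L2 hit [D]
7: W B5 → L2 hit [D]
8: R B6 → L0 miss wb→B3 [-]
9: R B6 → L0 hit [-]
10: R B1 → L1 miss wb→B4 [-]
11: W B8 → L2 miss wb→B5 [D]

WB = [2, 3, 4, 5]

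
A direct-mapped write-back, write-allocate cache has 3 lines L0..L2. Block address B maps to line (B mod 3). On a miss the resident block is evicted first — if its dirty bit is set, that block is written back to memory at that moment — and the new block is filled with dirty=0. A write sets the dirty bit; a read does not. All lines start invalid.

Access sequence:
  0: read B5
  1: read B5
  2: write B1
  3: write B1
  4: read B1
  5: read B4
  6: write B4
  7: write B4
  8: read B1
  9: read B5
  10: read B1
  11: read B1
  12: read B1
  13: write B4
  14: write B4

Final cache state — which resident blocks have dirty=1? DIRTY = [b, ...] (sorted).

0: R B5 → L2 miss [-]
1: R B5 → L2 hit [-]
2: W B1 → L1 miss [D]
3: W B1 → L1 hit [D]
4: R B1 → L1 hit [D]
5: R B4 → L1 miss wb→B1 [-]
6: W B4 → L1 hit [D]
7: W B4 → L1 hit [D]
8: R B1 → L1 miss wb→B4 [-]
9: R B5 → L2 hit [-]
10: R B1 → L1 hit [-]
11: R B1 → L1 hit [-]
12: R B1 → L1 hit [-]
13: W B4 → L1 miss [D]
14: W B4 → L1 hit [D]

DIRTY = [4]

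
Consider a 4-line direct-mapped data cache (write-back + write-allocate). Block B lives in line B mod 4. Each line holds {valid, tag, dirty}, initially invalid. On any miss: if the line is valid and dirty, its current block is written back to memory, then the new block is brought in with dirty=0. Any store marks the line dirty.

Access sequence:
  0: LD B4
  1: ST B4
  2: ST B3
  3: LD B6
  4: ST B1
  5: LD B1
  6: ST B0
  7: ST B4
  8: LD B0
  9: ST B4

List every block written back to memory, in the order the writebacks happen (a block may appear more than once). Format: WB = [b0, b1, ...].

0: R B4 -> L0 miss  d=-]
1: W B4 -> L0 hit  d=D]
2: W B3 -> L3 miss  d=D]
3: R B6 -> L2 miss  d=-]
4: W B1 -> L1 miss  d=D]
5: R B1 -> L1 hit  d=D]
6: W B0 -> L0 miss wb->B4  d=D]
7: W B4 -> L0 miss wb->B0  d=D]
8: R B0 -> L0 miss wb->B4  d=-]
9: W B4 -> L0 miss  d=D]

WB = [4, 0, 4]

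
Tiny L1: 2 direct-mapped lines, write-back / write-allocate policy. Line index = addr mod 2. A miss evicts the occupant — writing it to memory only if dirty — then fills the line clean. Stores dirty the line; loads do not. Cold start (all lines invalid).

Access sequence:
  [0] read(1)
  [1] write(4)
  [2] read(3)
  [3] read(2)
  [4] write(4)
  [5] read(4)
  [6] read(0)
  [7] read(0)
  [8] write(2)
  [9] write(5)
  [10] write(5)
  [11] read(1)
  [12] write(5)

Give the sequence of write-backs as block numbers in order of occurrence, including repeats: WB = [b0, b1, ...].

0: R B1 → L1 miss [-]
1: W B4 → L0 miss [D]
2: R B3 → L1 miss [-]
3: R B2 → L0 miss wb→B4 [-]
4: W B4 → L0 miss [D]
5: R B4 → L0 hit [D]
6: R B0 → L0 miss wb→B4 [-]
7: R B0 → L0 hit [-]
8: W B2 → L0 miss [D]
9: W B5 → L1 miss [D]
10: W B5 → L1 hit [D]
11: R B1 → L1 miss wb→B5 [-]
12: W B5 → L1 miss [D]

WB = [4, 4, 5]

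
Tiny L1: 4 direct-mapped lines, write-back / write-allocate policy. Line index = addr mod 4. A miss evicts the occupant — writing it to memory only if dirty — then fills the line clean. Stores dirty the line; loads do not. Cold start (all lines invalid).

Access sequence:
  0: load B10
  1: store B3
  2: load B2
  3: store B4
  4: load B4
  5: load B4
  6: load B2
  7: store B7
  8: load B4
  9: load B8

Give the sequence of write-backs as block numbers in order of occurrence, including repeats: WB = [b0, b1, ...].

WB = [3, 4]

0: R B10 → L2 miss [-]
1: W B3 → L3 miss [D]
2: R B2 → L2 miss [-]
3: W B4 → L0 miss [D]
4: R B4 → L0 hit [D]
5: R B4 → L0 hit [D]
6: R B2 → L2 hit [-]
7: W B7 → L3 miss wb→B3 [D]
8: R B4 → L0 hit [D]
9: R B8 → L0 miss wb→B4 [-]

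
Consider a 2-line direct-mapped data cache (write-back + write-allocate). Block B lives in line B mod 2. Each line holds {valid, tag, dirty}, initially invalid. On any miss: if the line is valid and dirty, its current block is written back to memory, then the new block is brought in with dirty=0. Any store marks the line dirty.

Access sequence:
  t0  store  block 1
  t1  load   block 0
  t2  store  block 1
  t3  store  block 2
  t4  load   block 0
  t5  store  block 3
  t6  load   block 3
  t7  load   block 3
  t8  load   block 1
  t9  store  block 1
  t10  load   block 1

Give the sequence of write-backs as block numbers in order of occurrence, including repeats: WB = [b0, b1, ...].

  0 | W B1 → L1 miss [D]
  1 | R B0 → L0 miss [-]
  2 | W B1 → L1 hit [D]
  3 | W B2 → L0 miss [D]
  4 | R B0 → L0 miss wb→B2 [-]
  5 | W B3 → L1 miss wb→B1 [D]
  6 | R B3 → L1 hit [D]
  7 | R B3 → L1 hit [D]
  8 | R B1 → L1 miss wb→B3 [-]
  9 | W B1 → L1 hit [D]
  10 | R B1 → L1 hit [D]

WB = [2, 1, 3]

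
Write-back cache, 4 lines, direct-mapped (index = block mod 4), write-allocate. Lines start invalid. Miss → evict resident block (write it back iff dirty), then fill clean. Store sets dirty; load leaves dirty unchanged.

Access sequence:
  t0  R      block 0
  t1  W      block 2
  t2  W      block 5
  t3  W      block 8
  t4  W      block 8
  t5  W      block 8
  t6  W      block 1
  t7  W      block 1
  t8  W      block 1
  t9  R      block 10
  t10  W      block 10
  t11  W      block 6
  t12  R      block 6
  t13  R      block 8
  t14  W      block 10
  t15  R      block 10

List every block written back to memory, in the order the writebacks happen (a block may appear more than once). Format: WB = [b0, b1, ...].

0: R B0 -> L0 miss  d=-]
1: W B2 -> L2 miss  d=D]
2: W B5 -> L1 miss  d=D]
3: W B8 -> L0 miss  d=D]
4: W B8 -> L0 hit  d=D]
5: W B8 -> L0 hit  d=D]
6: W B1 -> L1 miss wb->B5  d=D]
7: W B1 -> L1 hit  d=D]
8: W B1 -> L1 hit  d=D]
9: R B10 -> L2 miss wb->B2  d=-]
10: W B10 -> L2 hit  d=D]
11: W B6 -> L2 miss wb->B10  d=D]
12: R B6 -> L2 hit  d=D]
13: R B8 -> L0 hit  d=D]
14: W B10 -> L2 miss wb->B6  d=D]
15: R B10 -> L2 hit  d=D]

WB = [5, 2, 10, 6]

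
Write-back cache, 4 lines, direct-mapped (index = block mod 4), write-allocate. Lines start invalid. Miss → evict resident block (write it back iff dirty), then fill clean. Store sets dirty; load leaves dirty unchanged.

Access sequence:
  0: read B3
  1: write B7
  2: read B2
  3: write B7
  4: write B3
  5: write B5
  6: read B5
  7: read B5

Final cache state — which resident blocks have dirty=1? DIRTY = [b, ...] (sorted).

DIRTY = [3, 5]

0: R B3 → L3 miss [-]
1: W B7 → L3 miss [D]
2: R B2 → L2 miss [-]
3: W B7 → L3 hit [D]
4: W B3 → L3 miss wb→B7 [D]
5: W B5 → L1 miss [D]
6: R B5 → L1 hit [D]
7: R B5 → L1 hit [D]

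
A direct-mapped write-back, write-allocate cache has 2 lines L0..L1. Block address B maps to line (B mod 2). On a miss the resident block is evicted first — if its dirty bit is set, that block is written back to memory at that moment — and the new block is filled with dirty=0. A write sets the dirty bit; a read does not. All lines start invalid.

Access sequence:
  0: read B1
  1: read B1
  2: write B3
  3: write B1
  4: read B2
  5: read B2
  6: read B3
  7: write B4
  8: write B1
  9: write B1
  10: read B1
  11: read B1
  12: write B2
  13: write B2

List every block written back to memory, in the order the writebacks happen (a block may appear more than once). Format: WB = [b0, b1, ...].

0: R B1 → L1 miss [-]
1: R B1 → L1 hit [-]
2: W B3 → L1 miss [D]
3: W B1 → L1 miss wb→B3 [D]
4: R B2 → L0 miss [-]
5: R B2 → L0 hit [-]
6: R B3 → L1 miss wb→B1 [-]
7: W B4 → L0 miss [D]
8: W B1 → L1 miss [D]
9: W B1 → L1 hit [D]
10: R B1 → L1 hit [D]
11: R B1 → L1 hit [D]
12: W B2 → L0 miss wb→B4 [D]
13: W B2 → L0 hit [D]

WB = [3, 1, 4]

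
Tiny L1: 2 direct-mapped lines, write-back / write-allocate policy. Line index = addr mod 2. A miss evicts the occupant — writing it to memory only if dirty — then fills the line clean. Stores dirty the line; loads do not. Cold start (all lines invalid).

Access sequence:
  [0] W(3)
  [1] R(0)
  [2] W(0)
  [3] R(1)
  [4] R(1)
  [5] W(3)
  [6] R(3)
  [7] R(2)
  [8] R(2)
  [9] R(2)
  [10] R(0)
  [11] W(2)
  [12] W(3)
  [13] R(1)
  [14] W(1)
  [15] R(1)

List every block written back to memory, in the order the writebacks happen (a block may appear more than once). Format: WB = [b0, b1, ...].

WB = [3, 0, 3]

  0 | W B3 → L1 miss [D]
  1 | R B0 → L0 miss [-]
  2 | W B0 → L0 hit [D]
  3 | R B1 → L1 miss wb→B3 [-]
  4 | R B1 → L1 hit [-]
  5 | W B3 → L1 miss [D]
  6 | R B3 → L1 hit [D]
  7 | R B2 → L0 miss wb→B0 [-]
  8 | R B2 → L0 hit [-]
  9 | R B2 → L0 hit [-]
  10 | R B0 → L0 miss [-]
  11 | W B2 → L0 miss [D]
  12 | W B3 → L1 hit [D]
  13 | R B1 → L1 miss wb→B3 [-]
  14 | W B1 → L1 hit [D]
  15 | R B1 → L1 hit [D]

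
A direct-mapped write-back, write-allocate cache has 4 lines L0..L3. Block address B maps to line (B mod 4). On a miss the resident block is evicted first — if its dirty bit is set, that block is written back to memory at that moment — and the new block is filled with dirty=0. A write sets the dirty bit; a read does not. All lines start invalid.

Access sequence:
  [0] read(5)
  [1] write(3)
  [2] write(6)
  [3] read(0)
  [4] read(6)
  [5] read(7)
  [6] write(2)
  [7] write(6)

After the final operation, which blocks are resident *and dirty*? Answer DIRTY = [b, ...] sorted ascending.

0: R B5 → L1 miss [-]
1: W B3 → L3 miss [D]
2: W B6 → L2 miss [D]
3: R B0 → L0 miss [-]
4: R B6 → L2 hit [D]
5: R B7 → L3 miss wb→B3 [-]
6: W B2 → L2 miss wb→B6 [D]
7: W B6 → L2 miss wb→B2 [D]

DIRTY = [6]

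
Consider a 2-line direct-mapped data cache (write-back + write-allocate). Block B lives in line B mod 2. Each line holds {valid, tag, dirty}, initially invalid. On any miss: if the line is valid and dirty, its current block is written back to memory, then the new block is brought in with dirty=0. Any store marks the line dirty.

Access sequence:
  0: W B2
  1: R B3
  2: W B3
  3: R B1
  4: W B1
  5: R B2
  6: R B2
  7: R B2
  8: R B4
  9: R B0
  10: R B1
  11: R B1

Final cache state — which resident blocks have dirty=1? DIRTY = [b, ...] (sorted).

DIRTY = [1]

0: W B2 → L0 miss [D]
1: R B3 → L1 miss [-]
2: W B3 → L1 hit [D]
3: R B1 → L1 miss wb→B3 [-]
4: W B1 → L1 hit [D]
5: R B2 → L0 hit [D]
6: R B2 → L0 hit [D]
7: R B2 → L0 hit [D]
8: R B4 → L0 miss wb→B2 [-]
9: R B0 → L0 miss [-]
10: R B1 → L1 hit [D]
11: R B1 → L1 hit [D]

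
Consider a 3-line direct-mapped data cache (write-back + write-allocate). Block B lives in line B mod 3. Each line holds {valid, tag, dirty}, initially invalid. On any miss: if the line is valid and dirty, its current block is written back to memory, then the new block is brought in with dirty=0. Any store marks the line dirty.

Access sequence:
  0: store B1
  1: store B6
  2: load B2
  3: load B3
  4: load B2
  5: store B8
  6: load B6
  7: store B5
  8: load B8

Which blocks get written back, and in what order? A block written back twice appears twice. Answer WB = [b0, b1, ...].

0: W B1 → L1 miss [D]
1: W B6 → L0 miss [D]
2: R B2 → L2 miss [-]
3: R B3 → L0 miss wb→B6 [-]
4: R B2 → L2 hit [-]
5: W B8 → L2 miss [D]
6: R B6 → L0 miss [-]
7: W B5 → L2 miss wb→B8 [D]
8: R B8 → L2 miss wb→B5 [-]

WB = [6, 8, 5]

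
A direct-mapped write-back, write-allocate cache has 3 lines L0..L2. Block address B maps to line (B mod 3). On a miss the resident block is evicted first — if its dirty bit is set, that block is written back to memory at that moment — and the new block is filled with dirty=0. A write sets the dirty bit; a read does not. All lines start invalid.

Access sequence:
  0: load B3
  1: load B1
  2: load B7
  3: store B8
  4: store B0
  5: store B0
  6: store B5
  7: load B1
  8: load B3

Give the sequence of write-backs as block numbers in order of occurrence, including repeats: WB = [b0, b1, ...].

0: R B3 → L0 miss [-]
1: R B1 → L1 miss [-]
2: R B7 → L1 miss [-]
3: W B8 → L2 miss [D]
4: W B0 → L0 miss [D]
5: W B0 → L0 hit [D]
6: W B5 → L2 miss wb→B8 [D]
7: R B1 → L1 miss [-]
8: R B3 → L0 miss wb→B0 [-]

WB = [8, 0]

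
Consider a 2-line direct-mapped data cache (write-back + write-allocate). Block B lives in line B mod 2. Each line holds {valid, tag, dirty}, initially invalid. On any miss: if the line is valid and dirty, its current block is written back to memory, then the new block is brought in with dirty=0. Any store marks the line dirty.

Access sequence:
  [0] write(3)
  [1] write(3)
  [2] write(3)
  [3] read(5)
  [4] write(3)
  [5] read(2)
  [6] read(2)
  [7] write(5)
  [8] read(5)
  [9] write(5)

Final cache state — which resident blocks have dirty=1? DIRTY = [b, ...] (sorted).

DIRTY = [5]

0: W B3 -> L1 miss  d=D]
1: W B3 -> L1 hit  d=D]
2: W B3 -> L1 hit  d=D]
3: R B5 -> L1 miss wb->B3  d=-]
4: W B3 -> L1 miss  d=D]
5: R B2 -> L0 miss  d=-]
6: R B2 -> L0 hit  d=-]
7: W B5 -> L1 miss wb->B3  d=D]
8: R B5 -> L1 hit  d=D]
9: W B5 -> L1 hit  d=D]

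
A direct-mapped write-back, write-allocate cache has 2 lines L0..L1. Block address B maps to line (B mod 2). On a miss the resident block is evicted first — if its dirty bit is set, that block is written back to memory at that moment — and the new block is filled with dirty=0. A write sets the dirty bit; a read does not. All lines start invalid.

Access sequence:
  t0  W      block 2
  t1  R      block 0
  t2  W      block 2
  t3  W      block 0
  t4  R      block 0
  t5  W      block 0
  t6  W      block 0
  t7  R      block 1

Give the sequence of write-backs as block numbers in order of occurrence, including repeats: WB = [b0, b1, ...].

0: W B2 -> L0 miss  d=D]
1: R B0 -> L0 miss wb->B2  d=-]
2: W B2 -> L0 miss  d=D]
3: W B0 -> L0 miss wb->B2  d=D]
4: R B0 -> L0 hit  d=D]
5: W B0 -> L0 hit  d=D]
6: W B0 -> L0 hit  d=D]
7: R B1 -> L1 miss  d=-]

WB = [2, 2]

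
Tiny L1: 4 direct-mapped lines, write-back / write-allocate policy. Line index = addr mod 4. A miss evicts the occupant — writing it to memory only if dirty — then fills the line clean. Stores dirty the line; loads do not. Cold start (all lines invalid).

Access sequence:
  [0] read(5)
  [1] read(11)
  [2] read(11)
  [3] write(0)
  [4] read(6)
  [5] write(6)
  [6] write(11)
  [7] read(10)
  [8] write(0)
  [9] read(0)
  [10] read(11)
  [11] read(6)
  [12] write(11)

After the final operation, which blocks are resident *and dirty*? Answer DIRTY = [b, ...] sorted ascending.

0: R B5 -> L1 miss  d=-]
1: R B11 -> L3 miss  d=-]
2: R B11 -> L3 hit  d=-]
3: W B0 -> L0 miss  d=D]
4: R B6 -> L2 miss  d=-]
5: W B6 -> L2 hit  d=D]
6: W B11 -> L3 hit  d=D]
7: R B10 -> L2 miss wb->B6  d=-]
8: W B0 -> L0 hit  d=D]
9: R B0 -> L0 hit  d=D]
10: R B11 -> L3 hit  d=D]
11: R B6 -> L2 miss  d=-]
12: W B11 -> L3 hit  d=D]

DIRTY = [0, 11]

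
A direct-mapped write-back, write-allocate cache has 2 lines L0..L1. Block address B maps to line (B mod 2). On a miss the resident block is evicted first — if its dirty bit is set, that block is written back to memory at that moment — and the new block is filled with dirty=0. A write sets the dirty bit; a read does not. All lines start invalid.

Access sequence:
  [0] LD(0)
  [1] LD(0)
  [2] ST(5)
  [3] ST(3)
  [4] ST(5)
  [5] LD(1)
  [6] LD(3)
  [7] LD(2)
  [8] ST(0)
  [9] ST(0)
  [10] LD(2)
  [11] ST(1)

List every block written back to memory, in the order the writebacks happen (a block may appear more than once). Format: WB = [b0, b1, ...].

WB = [5, 3, 5, 0]

0: R B0 -> L0 miss  d=-]
1: R B0 -> L0 hit  d=-]
2: W B5 -> L1 miss  d=D]
3: W B3 -> L1 miss wb->B5  d=D]
4: W B5 -> L1 miss wb->B3  d=D]
5: R B1 -> L1 miss wb->B5  d=-]
6: R B3 -> L1 miss  d=-]
7: R B2 -> L0 miss  d=-]
8: W B0 -> L0 miss  d=D]
9: W B0 -> L0 hit  d=D]
10: R B2 -> L0 miss wb->B0  d=-]
11: W B1 -> L1 miss  d=D]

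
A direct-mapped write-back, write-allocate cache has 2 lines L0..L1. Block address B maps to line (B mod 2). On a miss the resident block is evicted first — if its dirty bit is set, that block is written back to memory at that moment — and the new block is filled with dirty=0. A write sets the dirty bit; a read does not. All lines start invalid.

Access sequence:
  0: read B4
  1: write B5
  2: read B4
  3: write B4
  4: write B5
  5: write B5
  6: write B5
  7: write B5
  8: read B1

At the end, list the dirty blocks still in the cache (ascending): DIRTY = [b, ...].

0: R B4 → L0 miss [-]
1: W B5 → L1 miss [D]
2: R B4 → L0 hit [-]
3: W B4 → L0 hit [D]
4: W B5 → L1 hit [D]
5: W B5 → L1 hit [D]
6: W B5 → L1 hit [D]
7: W B5 → L1 hit [D]
8: R B1 → L1 miss wb→B5 [-]

DIRTY = [4]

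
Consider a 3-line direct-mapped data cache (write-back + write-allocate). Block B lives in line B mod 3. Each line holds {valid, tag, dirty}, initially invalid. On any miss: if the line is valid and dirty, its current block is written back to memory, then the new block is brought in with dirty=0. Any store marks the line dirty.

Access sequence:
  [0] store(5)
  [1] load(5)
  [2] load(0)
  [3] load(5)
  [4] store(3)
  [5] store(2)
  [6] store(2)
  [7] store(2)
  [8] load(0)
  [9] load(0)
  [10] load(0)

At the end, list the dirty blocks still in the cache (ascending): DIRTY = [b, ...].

  0 | W B5 → L2 miss [D]
  1 | R B5 → L2 hit [D]
  2 | R B0 → L0 miss [-]
  3 | R B5 → L2 hit [D]
  4 | W B3 → L0 miss [D]
  5 | W B2 → L2 miss wb→B5 [D]
  6 | W B2 → L2 hit [D]
  7 | W B2 → L2 hit [D]
  8 | R B0 → L0 miss wb→B3 [-]
  9 | R B0 → L0 hit [-]
  10 | R B0 → L0 hit [-]

DIRTY = [2]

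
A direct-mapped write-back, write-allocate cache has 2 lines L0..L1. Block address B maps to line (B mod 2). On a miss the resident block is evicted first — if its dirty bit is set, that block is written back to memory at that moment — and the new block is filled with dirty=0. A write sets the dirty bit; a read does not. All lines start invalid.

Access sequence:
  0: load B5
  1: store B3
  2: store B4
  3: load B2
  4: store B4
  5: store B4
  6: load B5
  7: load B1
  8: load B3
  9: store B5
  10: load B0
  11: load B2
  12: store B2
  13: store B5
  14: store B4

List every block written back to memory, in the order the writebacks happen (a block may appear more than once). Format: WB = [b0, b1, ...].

WB = [4, 3, 4, 2]

0: R B5 → L1 miss [-]
1: W B3 → L1 miss [D]
2: W B4 → L0 miss [D]
3: R B2 → L0 miss wb→B4 [-]
4: W B4 → L0 miss [D]
5: W B4 → L0 hit [D]
6: R B5 → L1 miss wb→B3 [-]
7: R B1 → L1 miss [-]
8: R B3 → L1 miss [-]
9: W B5 → L1 miss [D]
10: R B0 → L0 miss wb→B4 [-]
11: R B2 → L0 miss [-]
12: W B2 → L0 hit [D]
13: W B5 → L1 hit [D]
14: W B4 → L0 miss wb→B2 [D]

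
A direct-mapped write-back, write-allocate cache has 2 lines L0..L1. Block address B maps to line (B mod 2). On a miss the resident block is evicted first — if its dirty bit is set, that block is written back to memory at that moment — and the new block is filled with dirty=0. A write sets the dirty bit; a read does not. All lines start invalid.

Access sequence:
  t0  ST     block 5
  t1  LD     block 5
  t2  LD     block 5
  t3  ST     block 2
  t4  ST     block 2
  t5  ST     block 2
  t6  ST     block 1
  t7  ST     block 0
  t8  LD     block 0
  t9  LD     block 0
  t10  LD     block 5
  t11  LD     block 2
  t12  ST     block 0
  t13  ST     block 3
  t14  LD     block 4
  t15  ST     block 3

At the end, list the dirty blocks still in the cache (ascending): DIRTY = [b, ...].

0: W B5 -> L1 miss  d=D]
1: R B5 -> L1 hit  d=D]
2: R B5 -> L1 hit  d=D]
3: W B2 -> L0 miss  d=D]
4: W B2 -> L0 hit  d=D]
5: W B2 -> L0 hit  d=D]
6: W B1 -> L1 miss wb->B5  d=D]
7: W B0 -> L0 miss wb->B2  d=D]
8: R B0 -> L0 hit  d=D]
9: R B0 -> L0 hit  d=D]
10: R B5 -> L1 miss wb->B1  d=-]
11: R B2 -> L0 miss wb->B0  d=-]
12: W B0 -> L0 miss  d=D]
13: W B3 -> L1 miss  d=D]
14: R B4 -> L0 miss wb->B0  d=-]
15: W B3 -> L1 hit  d=D]

DIRTY = [3]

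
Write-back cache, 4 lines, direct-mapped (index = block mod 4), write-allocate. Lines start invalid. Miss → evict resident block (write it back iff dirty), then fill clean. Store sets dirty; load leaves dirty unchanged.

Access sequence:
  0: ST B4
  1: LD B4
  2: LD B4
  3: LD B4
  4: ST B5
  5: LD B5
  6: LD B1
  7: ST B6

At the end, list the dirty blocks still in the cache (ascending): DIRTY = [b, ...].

0: W B4 → L0 miss [D]
1: R B4 → L0 hit [D]
2: R B4 → L0 hit [D]
3: R B4 → L0 hit [D]
4: W B5 → L1 miss [D]
5: R B5 → L1 hit [D]
6: R B1 → L1 miss wb→B5 [-]
7: W B6 → L2 miss [D]

DIRTY = [4, 6]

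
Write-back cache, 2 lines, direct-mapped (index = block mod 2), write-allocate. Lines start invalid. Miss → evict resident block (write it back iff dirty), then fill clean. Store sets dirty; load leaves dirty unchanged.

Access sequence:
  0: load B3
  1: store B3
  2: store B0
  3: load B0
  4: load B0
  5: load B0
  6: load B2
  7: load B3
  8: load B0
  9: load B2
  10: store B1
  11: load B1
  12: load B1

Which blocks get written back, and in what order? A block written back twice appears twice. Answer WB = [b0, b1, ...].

WB = [0, 3]

  0 | R B3 → L1 miss [-]
  1 | W B3 → L1 hit [D]
  2 | W B0 → L0 miss [D]
  3 | R B0 → L0 hit [D]
  4 | R B0 → L0 hit [D]
  5 | R B0 → L0 hit [D]
  6 | R B2 → L0 miss wb→B0 [-]
  7 | R B3 → L1 hit [D]
  8 | R B0 → L0 miss [-]
  9 | R B2 → L0 miss [-]
  10 | W B1 → L1 miss wb→B3 [D]
  11 | R B1 → L1 hit [D]
  12 | R B1 → L1 hit [D]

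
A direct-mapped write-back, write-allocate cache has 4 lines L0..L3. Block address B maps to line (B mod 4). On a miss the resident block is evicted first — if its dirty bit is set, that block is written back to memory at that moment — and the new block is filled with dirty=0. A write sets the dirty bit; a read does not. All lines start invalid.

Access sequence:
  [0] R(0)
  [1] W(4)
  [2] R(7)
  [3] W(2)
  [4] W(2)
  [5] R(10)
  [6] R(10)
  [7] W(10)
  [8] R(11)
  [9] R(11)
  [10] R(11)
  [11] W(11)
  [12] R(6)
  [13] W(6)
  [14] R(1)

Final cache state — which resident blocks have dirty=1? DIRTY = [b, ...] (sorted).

  0 | R B0 → L0 miss [-]
  1 | W B4 → L0 miss [D]
  2 | R B7 → L3 miss [-]
  3 | W B2 → L2 miss [D]
  4 | W B2 → L2 hit [D]
  5 | R B10 → L2 miss wb→B2 [-]
  6 | R B10 → L2 hit [-]
  7 | W B10 → L2 hit [D]
  8 | R B11 → L3 miss [-]
  9 | R B11 → L3 hit [-]
  10 | R B11 → L3 hit [-]
  11 | W B11 → L3 hit [D]
  12 | R B6 → L2 miss wb→B10 [-]
  13 | W B6 → L2 hit [D]
  14 | R B1 → L1 miss [-]

DIRTY = [4, 6, 11]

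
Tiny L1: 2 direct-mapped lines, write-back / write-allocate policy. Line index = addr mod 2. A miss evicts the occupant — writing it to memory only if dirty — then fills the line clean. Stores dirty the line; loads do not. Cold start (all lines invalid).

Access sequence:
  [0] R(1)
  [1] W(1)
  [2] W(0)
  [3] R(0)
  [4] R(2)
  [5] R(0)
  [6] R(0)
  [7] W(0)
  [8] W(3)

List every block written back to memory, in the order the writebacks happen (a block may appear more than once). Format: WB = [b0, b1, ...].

WB = [0, 1]

0: R B1 -> L1 miss  d=-]
1: W B1 -> L1 hit  d=D]
2: W B0 -> L0 miss  d=D]
3: R B0 -> L0 hit  d=D]
4: R B2 -> L0 miss wb->B0  d=-]
5: R B0 -> L0 miss  d=-]
6: R B0 -> L0 hit  d=-]
7: W B0 -> L0 hit  d=D]
8: W B3 -> L1 miss wb->B1  d=D]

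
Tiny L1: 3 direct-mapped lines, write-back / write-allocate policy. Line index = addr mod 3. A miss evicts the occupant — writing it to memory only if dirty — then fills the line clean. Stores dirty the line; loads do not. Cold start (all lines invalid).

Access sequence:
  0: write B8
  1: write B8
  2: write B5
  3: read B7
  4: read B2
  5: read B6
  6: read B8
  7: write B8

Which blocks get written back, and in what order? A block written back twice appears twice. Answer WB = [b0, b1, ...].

WB = [8, 5]

  0 | W B8 → L2 miss [D]
  1 | W B8 → L2 hit [D]
  2 | W B5 → L2 miss wb→B8 [D]
  3 | R B7 → L1 miss [-]
  4 | R B2 → L2 miss wb→B5 [-]
  5 | R B6 → L0 miss [-]
  6 | R B8 → L2 miss [-]
  7 | W B8 → L2 hit [D]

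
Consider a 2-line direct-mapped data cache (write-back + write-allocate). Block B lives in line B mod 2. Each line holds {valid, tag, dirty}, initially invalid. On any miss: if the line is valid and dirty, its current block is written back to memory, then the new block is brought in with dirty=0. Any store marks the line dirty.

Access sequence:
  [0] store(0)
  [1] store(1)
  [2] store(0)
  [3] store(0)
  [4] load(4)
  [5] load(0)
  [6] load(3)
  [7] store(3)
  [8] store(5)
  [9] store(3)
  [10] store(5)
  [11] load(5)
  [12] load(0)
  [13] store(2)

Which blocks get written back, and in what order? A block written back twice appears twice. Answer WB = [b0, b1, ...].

WB = [0, 1, 3, 5, 3]

0: W B0 → L0 miss [D]
1: W B1 → L1 miss [D]
2: W B0 → L0 hit [D]
3: W B0 → L0 hit [D]
4: R B4 → L0 miss wb→B0 [-]
5: R B0 → L0 miss [-]
6: R B3 → L1 miss wb→B1 [-]
7: W B3 → L1 hit [D]
8: W B5 → L1 miss wb→B3 [D]
9: W B3 → L1 miss wb→B5 [D]
10: W B5 → L1 miss wb→B3 [D]
11: R B5 → L1 hit [D]
12: R B0 → L0 hit [-]
13: W B2 → L0 miss [D]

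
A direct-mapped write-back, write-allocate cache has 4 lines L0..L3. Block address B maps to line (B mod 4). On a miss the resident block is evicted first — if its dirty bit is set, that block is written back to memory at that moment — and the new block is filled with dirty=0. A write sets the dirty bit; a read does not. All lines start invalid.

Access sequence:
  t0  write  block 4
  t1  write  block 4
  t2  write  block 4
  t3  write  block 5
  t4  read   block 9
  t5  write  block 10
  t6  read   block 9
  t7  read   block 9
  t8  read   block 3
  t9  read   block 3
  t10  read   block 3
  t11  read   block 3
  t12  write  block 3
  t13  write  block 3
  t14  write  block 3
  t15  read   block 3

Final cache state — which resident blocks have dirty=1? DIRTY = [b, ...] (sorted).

0: W B4 -> L0 miss  d=D]
1: W B4 -> L0 hit  d=D]
2: W B4 -> L0 hit  d=D]
3: W B5 -> L1 miss  d=D]
4: R B9 -> L1 miss wb->B5  d=-]
5: W B10 -> L2 miss  d=D]
6: R B9 -> L1 hit  d=-]
7: R B9 -> L1 hit  d=-]
8: R B3 -> L3 miss  d=-]
9: R B3 -> L3 hit  d=-]
10: R B3 -> L3 hit  d=-]
11: R B3 -> L3 hit  d=-]
12: W B3 -> L3 hit  d=D]
13: W B3 -> L3 hit  d=D]
14: W B3 -> L3 hit  d=D]
15: R B3 -> L3 hit  d=D]

DIRTY = [3, 4, 10]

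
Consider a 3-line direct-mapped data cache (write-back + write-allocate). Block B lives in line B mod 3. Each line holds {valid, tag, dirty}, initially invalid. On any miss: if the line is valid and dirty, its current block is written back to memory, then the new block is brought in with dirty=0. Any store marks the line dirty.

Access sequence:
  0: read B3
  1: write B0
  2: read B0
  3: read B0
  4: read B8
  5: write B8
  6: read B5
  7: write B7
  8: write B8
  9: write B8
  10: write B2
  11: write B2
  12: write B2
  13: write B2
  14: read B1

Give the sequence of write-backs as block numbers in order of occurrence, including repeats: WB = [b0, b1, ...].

0: R B3 -> L0 miss  d=-]
1: W B0 -> L0 miss  d=D]
2: R B0 -> L0 hit  d=D]
3: R B0 -> L0 hit  d=D]
4: R B8 -> L2 miss  d=-]
5: W B8 -> L2 hit  d=D]
6: R B5 -> L2 miss wb->B8  d=-]
7: W B7 -> L1 miss  d=D]
8: W B8 -> L2 miss  d=D]
9: W B8 -> L2 hit  d=D]
10: W B2 -> L2 miss wb->B8  d=D]
11: W B2 -> L2 hit  d=D]
12: W B2 -> L2 hit  d=D]
13: W B2 -> L2 hit  d=D]
14: R B1 -> L1 miss wb->B7  d=-]

WB = [8, 8, 7]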